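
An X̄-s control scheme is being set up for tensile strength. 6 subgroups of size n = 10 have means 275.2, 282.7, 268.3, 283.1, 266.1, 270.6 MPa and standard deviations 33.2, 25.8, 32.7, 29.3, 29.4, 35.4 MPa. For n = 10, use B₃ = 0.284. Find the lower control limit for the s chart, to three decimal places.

8.795

s̄ = (33.2 + 25.8 + 32.7 + 29.3 + 29.4 + 35.4) / 6 = 30.9667
LCL_s = B₃·s̄ = 0.284 × 30.9667 = 8.7945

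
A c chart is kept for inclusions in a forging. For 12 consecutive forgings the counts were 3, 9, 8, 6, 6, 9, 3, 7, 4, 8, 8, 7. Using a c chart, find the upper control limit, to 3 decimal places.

14.149

c̄ = (3 + 9 + 8 + 6 + 6 + 9 + 3 + 7 + 4 + 8 + 8 + 7) / 12 = 78 / 12 = 6.5000
UCL = c̄ + 3√c̄ = 6.5000 + 3 × √6.5000 = 6.5000 + 3 × 2.5495 = 14.1485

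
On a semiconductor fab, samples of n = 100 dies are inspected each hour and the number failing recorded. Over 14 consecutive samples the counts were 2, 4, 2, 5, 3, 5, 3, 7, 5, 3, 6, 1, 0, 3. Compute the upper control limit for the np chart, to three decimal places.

p̄ = Σdᵢ / (k·n) = 49 / (14 × 100) = 0.03500
UCL = np̄ + 3·√(np̄(1−p̄)) = 3.5000 + 3 × √(3.5000×0.96500) = 3.5000 + 3 × 1.8378 = 9.0134

9.013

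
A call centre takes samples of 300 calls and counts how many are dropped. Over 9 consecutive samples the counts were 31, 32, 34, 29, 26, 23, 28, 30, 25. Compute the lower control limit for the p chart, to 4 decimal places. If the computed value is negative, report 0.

0.0446

p̄ = Σdᵢ / (k·n) = 258 / (9 × 300) = 0.09556
LCL = p̄ − 3·√(p̄(1−p̄)/n) = 0.09556 − 3 × 0.01697 = 0.04464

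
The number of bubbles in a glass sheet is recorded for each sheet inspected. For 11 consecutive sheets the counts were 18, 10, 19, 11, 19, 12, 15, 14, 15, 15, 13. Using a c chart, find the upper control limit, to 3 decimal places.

c̄ = (18 + 10 + 19 + 11 + 19 + 12 + 15 + 14 + 15 + 15 + 13) / 11 = 161 / 11 = 14.6364
UCL = c̄ + 3√c̄ = 14.6364 + 3 × √14.6364 = 14.6364 + 3 × 3.8258 = 26.1136

26.114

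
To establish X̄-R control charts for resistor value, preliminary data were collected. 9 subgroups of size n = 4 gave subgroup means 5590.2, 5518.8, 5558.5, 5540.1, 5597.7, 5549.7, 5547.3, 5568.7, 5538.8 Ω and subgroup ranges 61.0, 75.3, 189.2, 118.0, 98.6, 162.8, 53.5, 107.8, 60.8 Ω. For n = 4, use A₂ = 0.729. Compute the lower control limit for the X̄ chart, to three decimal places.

X̄̄ = (5590.2 + 5518.8 + 5558.5 + 5540.1 + 5597.7 + 5549.7 + 5547.3 + 5568.7 + 5538.8) / 9 = 50009.8000 / 9 = 5556.6444
R̄ = (61.0 + 75.3 + 189.2 + 118.0 + 98.6 + 162.8 + 53.5 + 107.8 + 60.8) / 9 = 927.0000 / 9 = 103.0000
LCL = X̄̄ − A₂·R̄ = 5556.6444 − 0.729 × 103.0000 = 5481.5574

5481.557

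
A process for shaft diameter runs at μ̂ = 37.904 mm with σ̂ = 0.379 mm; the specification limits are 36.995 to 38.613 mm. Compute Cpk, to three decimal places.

Cpu = (USL − μ̂) / (3σ̂) = (38.613 − 37.904) / (3 × 0.379) = 0.6236; Cpl = (μ̂ − LSL) / (3σ̂) = (37.904 − 36.995) / (3 × 0.379) = 0.7995; Cpk = min(Cpu, Cpl) = 0.6236

0.624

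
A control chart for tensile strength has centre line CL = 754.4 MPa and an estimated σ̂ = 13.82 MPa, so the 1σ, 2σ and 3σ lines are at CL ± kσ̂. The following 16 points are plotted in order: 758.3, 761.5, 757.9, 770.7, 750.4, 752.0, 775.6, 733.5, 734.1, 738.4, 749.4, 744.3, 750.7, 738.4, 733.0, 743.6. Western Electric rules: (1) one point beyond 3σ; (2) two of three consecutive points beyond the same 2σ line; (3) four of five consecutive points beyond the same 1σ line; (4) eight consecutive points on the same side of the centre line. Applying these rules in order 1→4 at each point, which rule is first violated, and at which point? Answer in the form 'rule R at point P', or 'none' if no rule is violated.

rule 4 at point 15

Zone of each point (C = within 1σ̂, B = 1σ̂–2σ̂, A = 2σ̂–3σ̂, * = beyond 3σ̂; sign = side of CL): 1:+C, 2:+C, 3:+C, 4:+B, 5:-C, 6:-C, 7:+B, 8:-B, 9:-B, 10:-B, 11:-C, 12:-C, 13:-C, 14:-B, 15:-B, 16:-C
Rule 4 (eight consecutive points on the same side of the centre line) is satisfied at point 15.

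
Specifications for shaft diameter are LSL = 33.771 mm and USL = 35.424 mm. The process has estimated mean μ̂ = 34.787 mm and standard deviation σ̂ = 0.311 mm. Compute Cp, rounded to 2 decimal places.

0.89

Cp = (USL − LSL) / (6σ̂) = (35.424 − 33.771) / (6 × 0.311) = 1.6530 / 1.8660 = 0.8859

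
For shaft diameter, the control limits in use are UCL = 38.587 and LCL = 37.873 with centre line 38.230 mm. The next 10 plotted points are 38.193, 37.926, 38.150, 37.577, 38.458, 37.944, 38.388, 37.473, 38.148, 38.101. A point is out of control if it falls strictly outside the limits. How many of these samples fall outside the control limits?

Compare each point to [37.873, 38.587]: sample 4 = 37.577 < LCL; sample 8 = 37.473 < LCL.

2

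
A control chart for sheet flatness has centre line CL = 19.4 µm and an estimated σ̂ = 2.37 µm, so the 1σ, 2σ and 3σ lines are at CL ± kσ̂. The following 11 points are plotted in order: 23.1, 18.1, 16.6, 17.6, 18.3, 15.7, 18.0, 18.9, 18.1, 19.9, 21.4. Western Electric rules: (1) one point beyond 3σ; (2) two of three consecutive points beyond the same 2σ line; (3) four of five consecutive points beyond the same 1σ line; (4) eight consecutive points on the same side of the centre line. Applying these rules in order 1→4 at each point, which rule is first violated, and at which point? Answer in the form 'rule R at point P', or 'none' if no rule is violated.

rule 4 at point 9

Zone of each point (C = within 1σ̂, B = 1σ̂–2σ̂, A = 2σ̂–3σ̂, * = beyond 3σ̂; sign = side of CL): 1:+B, 2:-C, 3:-B, 4:-C, 5:-C, 6:-B, 7:-C, 8:-C, 9:-C, 10:+C, 11:+C
Rule 4 (eight consecutive points on the same side of the centre line) is satisfied at point 9.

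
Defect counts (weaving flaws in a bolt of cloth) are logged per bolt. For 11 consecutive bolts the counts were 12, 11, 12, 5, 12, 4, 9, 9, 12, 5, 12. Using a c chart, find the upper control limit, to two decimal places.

c̄ = (12 + 11 + 12 + 5 + 12 + 4 + 9 + 9 + 12 + 5 + 12) / 11 = 103 / 11 = 9.3636
UCL = c̄ + 3√c̄ = 9.3636 + 3 × √9.3636 = 9.3636 + 3 × 3.0600 = 18.5437

18.54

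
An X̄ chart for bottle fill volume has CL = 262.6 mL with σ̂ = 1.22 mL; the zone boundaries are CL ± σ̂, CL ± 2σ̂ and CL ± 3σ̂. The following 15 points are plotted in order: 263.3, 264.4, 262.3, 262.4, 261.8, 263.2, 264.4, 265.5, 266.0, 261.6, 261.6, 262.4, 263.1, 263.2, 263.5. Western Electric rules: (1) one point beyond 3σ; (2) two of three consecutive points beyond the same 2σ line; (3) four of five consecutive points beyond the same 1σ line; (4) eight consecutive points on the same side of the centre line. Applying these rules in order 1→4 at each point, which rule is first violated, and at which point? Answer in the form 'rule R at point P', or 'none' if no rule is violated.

Zone of each point (C = within 1σ̂, B = 1σ̂–2σ̂, A = 2σ̂–3σ̂, * = beyond 3σ̂; sign = side of CL): 1:+C, 2:+B, 3:-C, 4:-C, 5:-C, 6:+C, 7:+B, 8:+A, 9:+A, 10:-C, 11:-C, 12:-C, 13:+C, 14:+C, 15:+C
Rule 2 (two of three consecutive points beyond the same 2σ limit) is satisfied at point 9.

rule 2 at point 9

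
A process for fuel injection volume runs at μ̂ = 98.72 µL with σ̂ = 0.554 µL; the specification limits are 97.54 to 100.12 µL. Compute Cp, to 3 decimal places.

0.776

Cp = (USL − LSL) / (6σ̂) = (100.12 − 97.54) / (6 × 0.554) = 2.5800 / 3.3240 = 0.7762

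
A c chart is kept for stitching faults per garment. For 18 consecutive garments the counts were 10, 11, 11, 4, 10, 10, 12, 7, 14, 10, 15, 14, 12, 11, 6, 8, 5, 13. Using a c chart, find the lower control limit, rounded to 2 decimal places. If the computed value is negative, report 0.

0.60

c̄ = (10 + 11 + 11 + 4 + 10 + 10 + 12 + 7 + 14 + 10 + 15 + 14 + 12 + 11 + 6 + 8 + 5 + 13) / 18 = 183 / 18 = 10.1667
LCL = c̄ − 3√c̄ = 10.1667 − 3 × 3.1885 = 0.6011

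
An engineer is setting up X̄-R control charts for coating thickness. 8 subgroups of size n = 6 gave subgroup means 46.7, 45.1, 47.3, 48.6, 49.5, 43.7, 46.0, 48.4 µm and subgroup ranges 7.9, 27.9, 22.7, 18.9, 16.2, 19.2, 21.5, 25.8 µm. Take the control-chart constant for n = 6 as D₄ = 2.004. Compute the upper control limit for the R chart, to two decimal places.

R̄ = (7.9 + 27.9 + 22.7 + 18.9 + 16.2 + 19.2 + 21.5 + 25.8) / 8 = 160.1000 / 8 = 20.0125
UCL_R = D₄·R̄ = 2.004 × 20.0125 = 40.1050

40.11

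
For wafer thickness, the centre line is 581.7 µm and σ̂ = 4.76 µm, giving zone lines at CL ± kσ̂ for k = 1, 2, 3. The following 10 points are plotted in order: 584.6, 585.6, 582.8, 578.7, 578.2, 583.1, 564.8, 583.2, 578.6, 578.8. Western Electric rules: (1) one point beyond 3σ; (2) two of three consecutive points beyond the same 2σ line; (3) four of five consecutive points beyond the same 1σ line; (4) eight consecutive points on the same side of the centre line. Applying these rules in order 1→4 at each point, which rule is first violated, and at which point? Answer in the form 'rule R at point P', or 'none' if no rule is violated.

Zone of each point (C = within 1σ̂, B = 1σ̂–2σ̂, A = 2σ̂–3σ̂, * = beyond 3σ̂; sign = side of CL): 1:+C, 2:+C, 3:+C, 4:-C, 5:-C, 6:+C, 7:-*, 8:+C, 9:-C, 10:-C
Rule 1 (one point beyond the 3σ limits) is satisfied at point 7.

rule 1 at point 7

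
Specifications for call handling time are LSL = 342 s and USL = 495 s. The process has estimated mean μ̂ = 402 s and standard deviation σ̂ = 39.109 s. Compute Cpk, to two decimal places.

Cpu = (USL − μ̂) / (3σ̂) = (495 − 402) / (3 × 39.109) = 0.7927; Cpl = (μ̂ − LSL) / (3σ̂) = (402 − 342) / (3 × 39.109) = 0.5114; Cpk = min(Cpu, Cpl) = 0.5114

0.51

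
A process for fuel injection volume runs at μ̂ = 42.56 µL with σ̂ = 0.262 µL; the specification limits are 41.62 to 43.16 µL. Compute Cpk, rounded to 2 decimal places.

0.76

Cpu = (USL − μ̂) / (3σ̂) = (43.16 − 42.56) / (3 × 0.262) = 0.7634; Cpl = (μ̂ − LSL) / (3σ̂) = (42.56 − 41.62) / (3 × 0.262) = 1.1959; Cpk = min(Cpu, Cpl) = 0.7634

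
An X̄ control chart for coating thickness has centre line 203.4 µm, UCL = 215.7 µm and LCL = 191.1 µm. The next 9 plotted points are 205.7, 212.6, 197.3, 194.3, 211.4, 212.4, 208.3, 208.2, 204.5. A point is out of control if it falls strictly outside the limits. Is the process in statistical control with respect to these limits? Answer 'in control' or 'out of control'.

in control

All 9 points lie within [191.1, 215.7].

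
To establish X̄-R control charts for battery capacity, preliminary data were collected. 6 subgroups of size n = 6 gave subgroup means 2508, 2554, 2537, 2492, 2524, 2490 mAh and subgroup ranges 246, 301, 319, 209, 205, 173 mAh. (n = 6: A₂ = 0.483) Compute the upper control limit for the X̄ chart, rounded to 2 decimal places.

2634.47

X̄̄ = (2508 + 2554 + 2537 + 2492 + 2524 + 2490) / 6 = 15105.0000 / 6 = 2517.5000
R̄ = (246 + 301 + 319 + 209 + 205 + 173) / 6 = 1453.0000 / 6 = 242.1667
UCL = X̄̄ + A₂·R̄ = 2517.5000 + 0.483 × 242.1667 = 2634.4665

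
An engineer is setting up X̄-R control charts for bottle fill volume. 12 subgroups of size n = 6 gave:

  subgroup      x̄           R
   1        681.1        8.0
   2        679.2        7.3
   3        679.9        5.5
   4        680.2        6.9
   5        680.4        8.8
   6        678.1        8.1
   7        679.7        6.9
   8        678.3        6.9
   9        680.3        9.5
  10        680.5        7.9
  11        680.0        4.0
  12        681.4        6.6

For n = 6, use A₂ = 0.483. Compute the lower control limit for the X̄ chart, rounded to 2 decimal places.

676.45

X̄̄ = (681.1 + 679.2 + 679.9 + 680.2 + 680.4 + 678.1 + 679.7 + 678.3 + 680.3 + 680.5 + 680.0 + 681.4) / 12 = 8159.1000 / 12 = 679.9250
R̄ = (8.0 + 7.3 + 5.5 + 6.9 + 8.8 + 8.1 + 6.9 + 6.9 + 9.5 + 7.9 + 4.0 + 6.6) / 12 = 86.4000 / 12 = 7.2000
LCL = X̄̄ − A₂·R̄ = 679.9250 − 0.483 × 7.2000 = 676.4474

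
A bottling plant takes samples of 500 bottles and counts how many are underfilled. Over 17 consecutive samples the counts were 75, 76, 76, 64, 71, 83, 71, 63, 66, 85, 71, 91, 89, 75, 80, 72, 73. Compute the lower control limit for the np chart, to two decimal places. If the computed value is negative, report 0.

p̄ = Σdᵢ / (k·n) = 1281 / (17 × 500) = 0.15071
LCL = np̄ − 3·√(np̄(1−p̄)) = 75.3529 − 3 × 7.9998 = 51.3535

51.35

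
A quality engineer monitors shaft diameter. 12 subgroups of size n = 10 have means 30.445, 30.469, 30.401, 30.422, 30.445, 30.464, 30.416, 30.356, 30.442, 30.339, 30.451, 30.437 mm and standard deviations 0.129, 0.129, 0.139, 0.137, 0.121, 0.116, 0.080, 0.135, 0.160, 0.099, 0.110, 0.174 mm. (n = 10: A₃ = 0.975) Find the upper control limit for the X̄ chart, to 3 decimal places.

30.548

X̄̄ = (30.445 + 30.469 + 30.401 + 30.422 + 30.445 + 30.464 + 30.416 + 30.356 + 30.442 + 30.339 + 30.451 + 30.437) / 12 = 30.4239
s̄ = (0.129 + 0.129 + 0.139 + 0.137 + 0.121 + 0.116 + 0.080 + 0.135 + 0.160 + 0.099 + 0.110 + 0.174) / 12 = 0.1274
UCL = X̄̄ + A₃·s̄ = 30.4239 + 0.975 × 0.1274 = 30.5481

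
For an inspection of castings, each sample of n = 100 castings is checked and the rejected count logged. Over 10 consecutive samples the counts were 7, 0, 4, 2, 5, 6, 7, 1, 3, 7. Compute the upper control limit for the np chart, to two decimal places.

p̄ = Σdᵢ / (k·n) = 42 / (10 × 100) = 0.04200
UCL = np̄ + 3·√(np̄(1−p̄)) = 4.2000 + 3 × √(4.2000×0.95800) = 4.2000 + 3 × 2.0059 = 10.2177

10.22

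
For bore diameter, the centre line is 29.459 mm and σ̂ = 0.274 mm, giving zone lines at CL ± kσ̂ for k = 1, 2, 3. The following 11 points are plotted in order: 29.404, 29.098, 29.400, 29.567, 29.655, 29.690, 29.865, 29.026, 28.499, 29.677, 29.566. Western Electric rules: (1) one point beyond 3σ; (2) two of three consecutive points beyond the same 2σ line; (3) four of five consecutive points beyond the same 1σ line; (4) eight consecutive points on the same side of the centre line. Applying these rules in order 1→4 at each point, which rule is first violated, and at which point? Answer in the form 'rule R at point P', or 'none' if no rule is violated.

rule 1 at point 9

Zone of each point (C = within 1σ̂, B = 1σ̂–2σ̂, A = 2σ̂–3σ̂, * = beyond 3σ̂; sign = side of CL): 1:-C, 2:-B, 3:-C, 4:+C, 5:+C, 6:+C, 7:+B, 8:-B, 9:-*, 10:+C, 11:+C
Rule 1 (one point beyond the 3σ limits) is satisfied at point 9.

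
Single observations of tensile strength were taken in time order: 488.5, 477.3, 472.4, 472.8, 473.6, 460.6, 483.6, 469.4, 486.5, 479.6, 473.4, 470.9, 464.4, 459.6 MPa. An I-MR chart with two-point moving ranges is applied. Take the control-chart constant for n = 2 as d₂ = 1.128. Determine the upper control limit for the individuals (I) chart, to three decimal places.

496.568

X̄ = (488.5 + 477.3 + 472.4 + 472.8 + 473.6 + 460.6 + 483.6 + 469.4 + 486.5 + 479.6 + 473.4 + 470.9 + 464.4 + 459.6) / 14 = 473.7571
Moving ranges: 11.2, 4.9, 0.4, 0.8, 13.0, 23.0, 14.2, 17.1, 6.9, 6.2, 2.5, 6.5, 4.8; M̄R̄ = 111.5000 / 13 = 8.5769
UCL = X̄ + 3·M̄R̄/d₂ = 473.7571 + 3 × 8.5769 / 1.128 = 496.5681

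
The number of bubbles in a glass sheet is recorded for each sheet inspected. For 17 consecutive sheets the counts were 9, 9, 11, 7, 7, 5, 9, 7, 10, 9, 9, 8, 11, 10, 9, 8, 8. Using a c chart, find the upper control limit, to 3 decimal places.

17.380

c̄ = (9 + 9 + 11 + 7 + 7 + 5 + 9 + 7 + 10 + 9 + 9 + 8 + 11 + 10 + 9 + 8 + 8) / 17 = 146 / 17 = 8.5882
UCL = c̄ + 3√c̄ = 8.5882 + 3 × √8.5882 = 8.5882 + 3 × 2.9306 = 17.3799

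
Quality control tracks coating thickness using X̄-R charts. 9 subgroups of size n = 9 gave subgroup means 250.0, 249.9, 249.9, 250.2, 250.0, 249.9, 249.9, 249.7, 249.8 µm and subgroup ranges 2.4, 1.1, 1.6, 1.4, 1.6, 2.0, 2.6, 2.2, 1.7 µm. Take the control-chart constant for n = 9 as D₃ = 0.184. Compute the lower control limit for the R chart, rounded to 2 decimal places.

0.34

R̄ = (2.4 + 1.1 + 1.6 + 1.4 + 1.6 + 2.0 + 2.6 + 2.2 + 1.7) / 9 = 16.6000 / 9 = 1.8444
LCL_R = D₃·R̄ = 0.184 × 1.8444 = 0.3394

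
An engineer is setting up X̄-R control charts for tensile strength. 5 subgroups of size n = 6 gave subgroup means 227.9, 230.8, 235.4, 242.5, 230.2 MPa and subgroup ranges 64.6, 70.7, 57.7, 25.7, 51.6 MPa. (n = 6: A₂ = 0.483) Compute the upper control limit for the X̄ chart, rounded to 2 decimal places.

259.47

X̄̄ = (227.9 + 230.8 + 235.4 + 242.5 + 230.2) / 5 = 1166.8000 / 5 = 233.3600
R̄ = (64.6 + 70.7 + 57.7 + 25.7 + 51.6) / 5 = 270.3000 / 5 = 54.0600
UCL = X̄̄ + A₂·R̄ = 233.3600 + 0.483 × 54.0600 = 259.4710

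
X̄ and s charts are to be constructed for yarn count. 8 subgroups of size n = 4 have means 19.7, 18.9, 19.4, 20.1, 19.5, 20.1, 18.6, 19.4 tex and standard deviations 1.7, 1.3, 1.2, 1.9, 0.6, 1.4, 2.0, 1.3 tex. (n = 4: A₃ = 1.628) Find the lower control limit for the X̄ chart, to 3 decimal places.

X̄̄ = (19.7 + 18.9 + 19.4 + 20.1 + 19.5 + 20.1 + 18.6 + 19.4) / 8 = 19.4625
s̄ = (1.7 + 1.3 + 1.2 + 1.9 + 0.6 + 1.4 + 2.0 + 1.3) / 8 = 1.4250
LCL = X̄̄ − A₃·s̄ = 19.4625 − 1.628 × 1.4250 = 17.1426

17.143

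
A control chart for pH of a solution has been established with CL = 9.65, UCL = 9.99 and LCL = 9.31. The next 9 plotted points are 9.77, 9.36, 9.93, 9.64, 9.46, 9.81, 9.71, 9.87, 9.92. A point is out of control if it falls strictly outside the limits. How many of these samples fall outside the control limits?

0

All 9 points lie within [9.31, 9.99].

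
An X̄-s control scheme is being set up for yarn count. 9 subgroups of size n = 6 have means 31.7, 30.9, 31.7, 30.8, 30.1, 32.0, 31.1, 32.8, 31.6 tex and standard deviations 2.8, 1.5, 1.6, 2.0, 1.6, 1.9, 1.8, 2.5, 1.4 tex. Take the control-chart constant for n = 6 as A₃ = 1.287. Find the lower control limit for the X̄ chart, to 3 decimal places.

28.966

X̄̄ = (31.7 + 30.9 + 31.7 + 30.8 + 30.1 + 32.0 + 31.1 + 32.8 + 31.6) / 9 = 31.4111
s̄ = (2.8 + 1.5 + 1.6 + 2.0 + 1.6 + 1.9 + 1.8 + 2.5 + 1.4) / 9 = 1.9000
LCL = X̄̄ − A₃·s̄ = 31.4111 − 1.287 × 1.9000 = 28.9658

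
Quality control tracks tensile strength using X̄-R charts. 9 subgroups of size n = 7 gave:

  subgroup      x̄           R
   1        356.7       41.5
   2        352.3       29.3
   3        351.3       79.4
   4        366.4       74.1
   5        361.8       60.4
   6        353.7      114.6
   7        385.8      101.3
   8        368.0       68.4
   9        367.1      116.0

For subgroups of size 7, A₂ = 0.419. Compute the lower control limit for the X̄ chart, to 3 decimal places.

X̄̄ = (356.7 + 352.3 + 351.3 + 366.4 + 361.8 + 353.7 + 385.8 + 368.0 + 367.1) / 9 = 3263.1000 / 9 = 362.5667
R̄ = (41.5 + 29.3 + 79.4 + 74.1 + 60.4 + 114.6 + 101.3 + 68.4 + 116.0) / 9 = 685.0000 / 9 = 76.1111
LCL = X̄̄ − A₂·R̄ = 362.5667 − 0.419 × 76.1111 = 330.6761

330.676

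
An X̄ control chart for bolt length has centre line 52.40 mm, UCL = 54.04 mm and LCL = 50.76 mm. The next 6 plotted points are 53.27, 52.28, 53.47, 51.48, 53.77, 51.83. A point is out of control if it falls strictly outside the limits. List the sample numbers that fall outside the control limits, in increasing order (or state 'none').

All 6 points lie within [50.76, 54.04].

none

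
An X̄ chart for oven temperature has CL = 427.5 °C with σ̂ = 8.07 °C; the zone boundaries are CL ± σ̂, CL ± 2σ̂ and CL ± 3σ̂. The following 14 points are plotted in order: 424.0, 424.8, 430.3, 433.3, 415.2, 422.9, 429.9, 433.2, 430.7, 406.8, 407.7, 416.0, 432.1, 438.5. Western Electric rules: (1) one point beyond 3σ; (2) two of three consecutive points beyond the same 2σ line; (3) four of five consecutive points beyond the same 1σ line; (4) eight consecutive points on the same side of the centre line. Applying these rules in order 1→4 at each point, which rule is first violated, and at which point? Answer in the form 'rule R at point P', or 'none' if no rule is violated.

rule 2 at point 11

Zone of each point (C = within 1σ̂, B = 1σ̂–2σ̂, A = 2σ̂–3σ̂, * = beyond 3σ̂; sign = side of CL): 1:-C, 2:-C, 3:+C, 4:+C, 5:-B, 6:-C, 7:+C, 8:+C, 9:+C, 10:-A, 11:-A, 12:-B, 13:+C, 14:+B
Rule 2 (two of three consecutive points beyond the same 2σ limit) is satisfied at point 11.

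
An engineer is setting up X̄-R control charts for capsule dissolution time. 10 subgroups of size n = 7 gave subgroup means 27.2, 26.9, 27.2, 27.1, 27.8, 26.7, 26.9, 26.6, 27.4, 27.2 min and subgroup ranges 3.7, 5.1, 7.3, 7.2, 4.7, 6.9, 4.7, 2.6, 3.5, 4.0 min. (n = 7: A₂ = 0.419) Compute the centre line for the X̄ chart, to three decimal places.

X̄̄ = (27.2 + 26.9 + 27.2 + 27.1 + 27.8 + 26.7 + 26.9 + 26.6 + 27.4 + 27.2) / 10 = 271.0000 / 10 = 27.1000
CL = X̄̄ = 27.1000

27.100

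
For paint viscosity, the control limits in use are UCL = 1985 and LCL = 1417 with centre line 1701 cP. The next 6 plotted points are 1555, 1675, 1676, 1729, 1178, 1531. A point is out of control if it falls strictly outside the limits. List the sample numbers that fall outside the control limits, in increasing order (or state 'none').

Compare each point to [1417, 1985]: sample 5 = 1178 < LCL.

5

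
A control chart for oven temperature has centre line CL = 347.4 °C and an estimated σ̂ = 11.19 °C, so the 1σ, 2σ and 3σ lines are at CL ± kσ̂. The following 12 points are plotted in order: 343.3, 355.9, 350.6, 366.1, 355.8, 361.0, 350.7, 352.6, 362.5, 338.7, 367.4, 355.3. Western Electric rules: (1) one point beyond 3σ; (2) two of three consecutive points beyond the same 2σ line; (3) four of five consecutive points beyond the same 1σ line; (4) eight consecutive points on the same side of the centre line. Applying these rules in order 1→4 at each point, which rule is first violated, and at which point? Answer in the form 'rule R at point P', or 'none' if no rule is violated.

rule 4 at point 9

Zone of each point (C = within 1σ̂, B = 1σ̂–2σ̂, A = 2σ̂–3σ̂, * = beyond 3σ̂; sign = side of CL): 1:-C, 2:+C, 3:+C, 4:+B, 5:+C, 6:+B, 7:+C, 8:+C, 9:+B, 10:-C, 11:+B, 12:+C
Rule 4 (eight consecutive points on the same side of the centre line) is satisfied at point 9.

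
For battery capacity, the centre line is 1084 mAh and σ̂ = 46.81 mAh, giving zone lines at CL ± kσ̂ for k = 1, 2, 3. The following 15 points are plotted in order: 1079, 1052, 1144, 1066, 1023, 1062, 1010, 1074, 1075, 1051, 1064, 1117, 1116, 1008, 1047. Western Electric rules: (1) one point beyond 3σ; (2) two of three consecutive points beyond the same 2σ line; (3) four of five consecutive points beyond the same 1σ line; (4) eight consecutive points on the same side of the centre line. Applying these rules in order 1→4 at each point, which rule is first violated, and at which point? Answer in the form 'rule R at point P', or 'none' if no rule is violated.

Zone of each point (C = within 1σ̂, B = 1σ̂–2σ̂, A = 2σ̂–3σ̂, * = beyond 3σ̂; sign = side of CL): 1:-C, 2:-C, 3:+B, 4:-C, 5:-B, 6:-C, 7:-B, 8:-C, 9:-C, 10:-C, 11:-C, 12:+C, 13:+C, 14:-B, 15:-C
Rule 4 (eight consecutive points on the same side of the centre line) is satisfied at point 11.

rule 4 at point 11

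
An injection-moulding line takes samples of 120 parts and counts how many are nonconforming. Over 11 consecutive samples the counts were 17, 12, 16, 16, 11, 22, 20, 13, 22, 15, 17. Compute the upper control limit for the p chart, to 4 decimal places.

0.2313

p̄ = Σdᵢ / (k·n) = 181 / (11 × 120) = 0.13712
UCL = p̄ + 3·√(p̄(1−p̄)/n) = 0.13712 + 3 × √(0.13712×0.86288/120) = 0.13712 + 3 × 0.03140 = 0.23132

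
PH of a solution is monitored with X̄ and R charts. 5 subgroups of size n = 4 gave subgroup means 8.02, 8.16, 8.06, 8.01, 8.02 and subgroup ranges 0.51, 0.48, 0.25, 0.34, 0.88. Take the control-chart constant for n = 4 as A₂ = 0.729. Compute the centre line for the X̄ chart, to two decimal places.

X̄̄ = (8.02 + 8.16 + 8.06 + 8.01 + 8.02) / 5 = 40.2700 / 5 = 8.0540
CL = X̄̄ = 8.0540

8.05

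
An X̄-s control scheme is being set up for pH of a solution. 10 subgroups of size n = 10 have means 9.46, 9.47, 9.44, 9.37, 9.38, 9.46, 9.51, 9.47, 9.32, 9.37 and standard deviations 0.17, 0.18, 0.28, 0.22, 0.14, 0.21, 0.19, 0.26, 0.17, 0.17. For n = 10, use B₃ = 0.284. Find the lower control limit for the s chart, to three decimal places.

0.057

s̄ = (0.17 + 0.18 + 0.28 + 0.22 + 0.14 + 0.21 + 0.19 + 0.26 + 0.17 + 0.17) / 10 = 0.1990
LCL_s = B₃·s̄ = 0.284 × 0.1990 = 0.0565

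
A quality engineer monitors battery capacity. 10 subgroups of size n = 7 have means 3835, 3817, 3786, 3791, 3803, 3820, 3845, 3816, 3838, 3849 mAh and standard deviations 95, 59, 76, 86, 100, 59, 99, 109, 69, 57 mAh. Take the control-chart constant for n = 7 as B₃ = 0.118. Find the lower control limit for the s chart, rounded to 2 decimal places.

s̄ = (95 + 59 + 76 + 86 + 100 + 59 + 99 + 109 + 69 + 57) / 10 = 80.9000
LCL_s = B₃·s̄ = 0.118 × 80.9000 = 9.5462

9.55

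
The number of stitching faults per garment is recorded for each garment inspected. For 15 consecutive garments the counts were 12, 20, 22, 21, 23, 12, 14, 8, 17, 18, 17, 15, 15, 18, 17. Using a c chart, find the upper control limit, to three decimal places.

28.823

c̄ = (12 + 20 + 22 + 21 + 23 + 12 + 14 + 8 + 17 + 18 + 17 + 15 + 15 + 18 + 17) / 15 = 249 / 15 = 16.6000
UCL = c̄ + 3√c̄ = 16.6000 + 3 × √16.6000 = 16.6000 + 3 × 4.0743 = 28.8229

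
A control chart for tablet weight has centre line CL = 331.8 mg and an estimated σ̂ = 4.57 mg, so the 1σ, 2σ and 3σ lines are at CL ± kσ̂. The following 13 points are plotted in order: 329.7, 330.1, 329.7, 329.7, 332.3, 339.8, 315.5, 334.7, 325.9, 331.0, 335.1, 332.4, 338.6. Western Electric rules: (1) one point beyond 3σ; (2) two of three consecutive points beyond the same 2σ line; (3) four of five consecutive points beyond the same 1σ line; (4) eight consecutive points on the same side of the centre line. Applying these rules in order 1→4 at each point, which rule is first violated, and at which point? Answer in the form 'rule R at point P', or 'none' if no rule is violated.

Zone of each point (C = within 1σ̂, B = 1σ̂–2σ̂, A = 2σ̂–3σ̂, * = beyond 3σ̂; sign = side of CL): 1:-C, 2:-C, 3:-C, 4:-C, 5:+C, 6:+B, 7:-*, 8:+C, 9:-B, 10:-C, 11:+C, 12:+C, 13:+B
Rule 1 (one point beyond the 3σ limits) is satisfied at point 7.

rule 1 at point 7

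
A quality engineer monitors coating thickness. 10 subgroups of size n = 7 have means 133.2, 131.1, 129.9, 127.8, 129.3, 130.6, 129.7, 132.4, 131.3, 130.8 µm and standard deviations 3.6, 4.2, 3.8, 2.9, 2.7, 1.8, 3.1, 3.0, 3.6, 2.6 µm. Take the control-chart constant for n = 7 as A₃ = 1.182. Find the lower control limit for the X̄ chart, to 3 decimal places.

126.910

X̄̄ = (133.2 + 131.1 + 129.9 + 127.8 + 129.3 + 130.6 + 129.7 + 132.4 + 131.3 + 130.8) / 10 = 130.6100
s̄ = (3.6 + 4.2 + 3.8 + 2.9 + 2.7 + 1.8 + 3.1 + 3.0 + 3.6 + 2.6) / 10 = 3.1300
LCL = X̄̄ − A₃·s̄ = 130.6100 − 1.182 × 3.1300 = 126.9103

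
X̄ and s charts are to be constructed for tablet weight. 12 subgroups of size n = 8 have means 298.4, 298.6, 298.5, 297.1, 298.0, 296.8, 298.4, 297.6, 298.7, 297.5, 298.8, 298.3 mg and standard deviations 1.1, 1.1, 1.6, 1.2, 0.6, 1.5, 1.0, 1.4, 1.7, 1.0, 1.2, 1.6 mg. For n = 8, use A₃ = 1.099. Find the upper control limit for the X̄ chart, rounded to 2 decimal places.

299.43

X̄̄ = (298.4 + 298.6 + 298.5 + 297.1 + 298.0 + 296.8 + 298.4 + 297.6 + 298.7 + 297.5 + 298.8 + 298.3) / 12 = 298.0583
s̄ = (1.1 + 1.1 + 1.6 + 1.2 + 0.6 + 1.5 + 1.0 + 1.4 + 1.7 + 1.0 + 1.2 + 1.6) / 12 = 1.2500
UCL = X̄̄ + A₃·s̄ = 298.0583 + 1.099 × 1.2500 = 299.4321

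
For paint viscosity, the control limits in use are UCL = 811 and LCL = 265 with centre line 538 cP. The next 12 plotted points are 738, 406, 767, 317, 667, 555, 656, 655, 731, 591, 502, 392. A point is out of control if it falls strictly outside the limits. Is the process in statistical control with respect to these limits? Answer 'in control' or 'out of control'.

All 12 points lie within [265, 811].

in control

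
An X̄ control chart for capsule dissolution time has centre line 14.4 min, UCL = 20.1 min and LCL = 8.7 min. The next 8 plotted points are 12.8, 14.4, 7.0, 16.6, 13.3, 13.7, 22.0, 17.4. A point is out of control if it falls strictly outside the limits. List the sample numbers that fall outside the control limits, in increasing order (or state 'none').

Compare each point to [8.7, 20.1]: sample 3 = 7.0 < LCL; sample 7 = 22.0 > UCL.

3, 7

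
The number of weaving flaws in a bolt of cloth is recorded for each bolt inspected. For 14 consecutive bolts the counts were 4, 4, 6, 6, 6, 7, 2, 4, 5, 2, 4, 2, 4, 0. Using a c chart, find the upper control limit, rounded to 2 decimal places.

10.00

c̄ = (4 + 4 + 6 + 6 + 6 + 7 + 2 + 4 + 5 + 2 + 4 + 2 + 4 + 0) / 14 = 56 / 14 = 4.0000
UCL = c̄ + 3√c̄ = 4.0000 + 3 × √4.0000 = 4.0000 + 3 × 2.0000 = 10.0000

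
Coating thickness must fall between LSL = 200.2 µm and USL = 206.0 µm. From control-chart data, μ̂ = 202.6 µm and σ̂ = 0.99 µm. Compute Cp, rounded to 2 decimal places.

0.98

Cp = (USL − LSL) / (6σ̂) = (206.0 − 200.2) / (6 × 0.99) = 5.8000 / 5.9400 = 0.9764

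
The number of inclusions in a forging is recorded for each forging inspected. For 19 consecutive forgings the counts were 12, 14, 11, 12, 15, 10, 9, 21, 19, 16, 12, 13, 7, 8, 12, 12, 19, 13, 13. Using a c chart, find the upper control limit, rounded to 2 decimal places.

c̄ = (12 + 14 + 11 + 12 + 15 + 10 + 9 + 21 + 19 + 16 + 12 + 13 + 7 + 8 + 12 + 12 + 19 + 13 + 13) / 19 = 248 / 19 = 13.0526
UCL = c̄ + 3√c̄ = 13.0526 + 3 × √13.0526 = 13.0526 + 3 × 3.6128 = 23.8912

23.89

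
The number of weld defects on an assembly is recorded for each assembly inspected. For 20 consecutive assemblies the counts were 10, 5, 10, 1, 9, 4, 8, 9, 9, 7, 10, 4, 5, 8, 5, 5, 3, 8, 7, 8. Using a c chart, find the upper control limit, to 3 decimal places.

c̄ = (10 + 5 + 10 + 1 + 9 + 4 + 8 + 9 + 9 + 7 + 10 + 4 + 5 + 8 + 5 + 5 + 3 + 8 + 7 + 8) / 20 = 135 / 20 = 6.7500
UCL = c̄ + 3√c̄ = 6.7500 + 3 × √6.7500 = 6.7500 + 3 × 2.5981 = 14.5442

14.544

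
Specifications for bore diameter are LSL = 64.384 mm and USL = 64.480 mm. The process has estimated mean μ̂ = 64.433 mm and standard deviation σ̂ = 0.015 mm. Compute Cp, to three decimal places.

Cp = (USL − LSL) / (6σ̂) = (64.480 − 64.384) / (6 × 0.015) = 0.0960 / 0.0900 = 1.0667

1.067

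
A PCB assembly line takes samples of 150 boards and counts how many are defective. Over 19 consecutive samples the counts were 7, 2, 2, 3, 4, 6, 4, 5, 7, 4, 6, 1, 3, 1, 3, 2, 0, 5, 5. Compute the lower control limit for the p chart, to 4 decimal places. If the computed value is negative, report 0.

0.0000

p̄ = Σdᵢ / (k·n) = 70 / (19 × 150) = 0.02456
LCL = p̄ − 3·√(p̄(1−p̄)/n) = 0.02456 − 3 × 0.01264 = -0.01335 → 0 (negative, so LCL = 0)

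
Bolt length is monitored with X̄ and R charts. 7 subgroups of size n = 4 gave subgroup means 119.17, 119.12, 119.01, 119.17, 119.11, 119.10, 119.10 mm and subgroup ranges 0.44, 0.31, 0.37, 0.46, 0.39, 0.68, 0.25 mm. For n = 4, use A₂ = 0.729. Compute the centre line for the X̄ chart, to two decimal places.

X̄̄ = (119.17 + 119.12 + 119.01 + 119.17 + 119.11 + 119.10 + 119.10) / 7 = 833.7800 / 7 = 119.1114
CL = X̄̄ = 119.1114

119.11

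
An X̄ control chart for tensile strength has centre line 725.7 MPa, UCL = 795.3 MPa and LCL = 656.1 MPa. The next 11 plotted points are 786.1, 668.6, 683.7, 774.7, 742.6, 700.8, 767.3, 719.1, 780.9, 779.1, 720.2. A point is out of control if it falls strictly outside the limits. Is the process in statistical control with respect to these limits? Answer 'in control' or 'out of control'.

in control

All 11 points lie within [656.1, 795.3].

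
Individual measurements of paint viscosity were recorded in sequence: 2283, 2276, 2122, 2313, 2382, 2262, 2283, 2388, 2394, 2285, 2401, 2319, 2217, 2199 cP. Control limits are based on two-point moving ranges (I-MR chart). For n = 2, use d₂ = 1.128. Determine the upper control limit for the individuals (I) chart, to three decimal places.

2519.612

X̄ = (2283 + 2276 + 2122 + 2313 + 2382 + 2262 + 2283 + 2388 + 2394 + 2285 + 2401 + 2319 + 2217 + 2199) / 14 = 2294.5714
Moving ranges: 7, 154, 191, 69, 120, 21, 105, 6, 109, 116, 82, 102, 18; M̄R̄ = 1100.0000 / 13 = 84.6154
UCL = X̄ + 3·M̄R̄/d₂ = 2294.5714 + 3 × 84.6154 / 1.128 = 2519.6123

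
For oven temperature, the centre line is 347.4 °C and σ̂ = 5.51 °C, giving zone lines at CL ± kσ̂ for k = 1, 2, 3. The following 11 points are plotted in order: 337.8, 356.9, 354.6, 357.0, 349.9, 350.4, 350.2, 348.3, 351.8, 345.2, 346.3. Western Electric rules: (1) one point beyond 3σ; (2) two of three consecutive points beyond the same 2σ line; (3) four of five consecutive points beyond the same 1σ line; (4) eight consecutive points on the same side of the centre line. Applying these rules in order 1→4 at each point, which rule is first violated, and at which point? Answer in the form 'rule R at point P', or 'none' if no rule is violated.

Zone of each point (C = within 1σ̂, B = 1σ̂–2σ̂, A = 2σ̂–3σ̂, * = beyond 3σ̂; sign = side of CL): 1:-B, 2:+B, 3:+B, 4:+B, 5:+C, 6:+C, 7:+C, 8:+C, 9:+C, 10:-C, 11:-C
Rule 4 (eight consecutive points on the same side of the centre line) is satisfied at point 9.

rule 4 at point 9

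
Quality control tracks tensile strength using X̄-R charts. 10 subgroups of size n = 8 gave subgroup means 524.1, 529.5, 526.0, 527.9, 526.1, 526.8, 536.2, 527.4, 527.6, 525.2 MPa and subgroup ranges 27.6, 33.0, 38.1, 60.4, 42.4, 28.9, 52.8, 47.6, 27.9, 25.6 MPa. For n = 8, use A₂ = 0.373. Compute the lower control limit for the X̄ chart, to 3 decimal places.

X̄̄ = (524.1 + 529.5 + 526.0 + 527.9 + 526.1 + 526.8 + 536.2 + 527.4 + 527.6 + 525.2) / 10 = 5276.8000 / 10 = 527.6800
R̄ = (27.6 + 33.0 + 38.1 + 60.4 + 42.4 + 28.9 + 52.8 + 47.6 + 27.9 + 25.6) / 10 = 384.3000 / 10 = 38.4300
LCL = X̄̄ − A₂·R̄ = 527.6800 − 0.373 × 38.4300 = 513.3456

513.346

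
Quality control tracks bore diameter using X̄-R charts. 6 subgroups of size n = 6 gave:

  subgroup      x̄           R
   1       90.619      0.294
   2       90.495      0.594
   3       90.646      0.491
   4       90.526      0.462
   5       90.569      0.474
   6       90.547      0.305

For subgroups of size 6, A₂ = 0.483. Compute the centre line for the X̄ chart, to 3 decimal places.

X̄̄ = (90.619 + 90.495 + 90.646 + 90.526 + 90.569 + 90.547) / 6 = 543.4020 / 6 = 90.5670
CL = X̄̄ = 90.5670

90.567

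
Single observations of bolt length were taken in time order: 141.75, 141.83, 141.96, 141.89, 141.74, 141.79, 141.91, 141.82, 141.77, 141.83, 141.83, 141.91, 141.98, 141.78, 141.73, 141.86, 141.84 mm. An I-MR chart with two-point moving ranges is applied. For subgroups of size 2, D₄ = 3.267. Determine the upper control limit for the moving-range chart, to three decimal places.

Moving ranges: 0.08, 0.13, 0.07, 0.15, 0.05, 0.12, 0.09, 0.05, 0.06, 0.00, 0.08, 0.07, 0.20, 0.05, 0.13, 0.02; M̄R̄ = 1.3500 / 16 = 0.0844
UCL_MR = D₄·M̄R̄ = 3.267 × 0.0844 = 0.2757

0.276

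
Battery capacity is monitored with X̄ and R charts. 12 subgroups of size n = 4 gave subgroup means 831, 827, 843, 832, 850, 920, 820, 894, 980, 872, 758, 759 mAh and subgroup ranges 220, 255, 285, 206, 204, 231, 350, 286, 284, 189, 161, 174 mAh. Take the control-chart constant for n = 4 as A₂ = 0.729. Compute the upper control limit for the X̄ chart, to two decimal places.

1021.67

X̄̄ = (831 + 827 + 843 + 832 + 850 + 920 + 820 + 894 + 980 + 872 + 758 + 759) / 12 = 10186.0000 / 12 = 848.8333
R̄ = (220 + 255 + 285 + 206 + 204 + 231 + 350 + 286 + 284 + 189 + 161 + 174) / 12 = 2845.0000 / 12 = 237.0833
UCL = X̄̄ + A₂·R̄ = 848.8333 + 0.729 × 237.0833 = 1021.6671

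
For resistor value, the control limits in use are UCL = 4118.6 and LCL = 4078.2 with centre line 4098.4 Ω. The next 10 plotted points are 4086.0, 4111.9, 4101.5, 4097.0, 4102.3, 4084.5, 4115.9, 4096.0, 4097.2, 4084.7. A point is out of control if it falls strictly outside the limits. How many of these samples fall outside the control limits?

0

All 10 points lie within [4078.2, 4118.6].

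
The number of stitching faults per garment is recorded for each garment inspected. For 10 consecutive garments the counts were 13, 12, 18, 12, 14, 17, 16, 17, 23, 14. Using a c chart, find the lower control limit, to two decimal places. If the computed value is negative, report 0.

3.75

c̄ = (13 + 12 + 18 + 12 + 14 + 17 + 16 + 17 + 23 + 14) / 10 = 156 / 10 = 15.6000
LCL = c̄ − 3√c̄ = 15.6000 − 3 × 3.9497 = 3.7509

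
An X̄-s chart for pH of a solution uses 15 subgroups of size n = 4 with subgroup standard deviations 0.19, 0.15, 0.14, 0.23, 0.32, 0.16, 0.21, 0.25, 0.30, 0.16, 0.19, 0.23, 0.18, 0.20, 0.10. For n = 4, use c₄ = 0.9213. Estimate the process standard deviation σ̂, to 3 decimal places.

s̄ = (0.19 + 0.15 + 0.14 + 0.23 + 0.32 + 0.16 + 0.21 + 0.25 + 0.30 + 0.16 + 0.19 + 0.23 + 0.18 + 0.20 + 0.10) / 15 = 0.2007
σ̂ = s̄ / c₄ = 0.2007 / 0.9213 = 0.2178

0.218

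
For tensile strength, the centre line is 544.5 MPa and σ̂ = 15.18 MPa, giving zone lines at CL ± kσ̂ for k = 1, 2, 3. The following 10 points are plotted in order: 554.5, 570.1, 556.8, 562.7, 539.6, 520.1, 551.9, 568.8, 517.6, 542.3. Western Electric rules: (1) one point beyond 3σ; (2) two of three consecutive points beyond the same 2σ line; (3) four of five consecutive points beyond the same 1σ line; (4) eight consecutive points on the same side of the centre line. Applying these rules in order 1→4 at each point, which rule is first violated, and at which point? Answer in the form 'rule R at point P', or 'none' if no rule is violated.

Zone of each point (C = within 1σ̂, B = 1σ̂–2σ̂, A = 2σ̂–3σ̂, * = beyond 3σ̂; sign = side of CL): 1:+C, 2:+B, 3:+C, 4:+B, 5:-C, 6:-B, 7:+C, 8:+B, 9:-B, 10:-C
No rule fires across all 10 points.

none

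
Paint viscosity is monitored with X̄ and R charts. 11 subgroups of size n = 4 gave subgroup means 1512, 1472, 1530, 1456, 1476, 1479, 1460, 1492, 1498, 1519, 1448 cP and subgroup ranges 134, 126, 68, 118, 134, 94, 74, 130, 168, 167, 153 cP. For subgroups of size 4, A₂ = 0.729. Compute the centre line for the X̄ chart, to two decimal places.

X̄̄ = (1512 + 1472 + 1530 + 1456 + 1476 + 1479 + 1460 + 1492 + 1498 + 1519 + 1448) / 11 = 16342.0000 / 11 = 1485.6364
CL = X̄̄ = 1485.6364

1485.64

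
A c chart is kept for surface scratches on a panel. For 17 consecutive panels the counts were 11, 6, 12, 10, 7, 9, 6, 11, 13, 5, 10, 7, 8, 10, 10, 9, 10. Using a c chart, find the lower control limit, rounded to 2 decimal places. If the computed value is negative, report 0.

c̄ = (11 + 6 + 12 + 10 + 7 + 9 + 6 + 11 + 13 + 5 + 10 + 7 + 8 + 10 + 10 + 9 + 10) / 17 = 154 / 17 = 9.0588
LCL = c̄ − 3√c̄ = 9.0588 − 3 × 3.0098 = 0.0295

0.03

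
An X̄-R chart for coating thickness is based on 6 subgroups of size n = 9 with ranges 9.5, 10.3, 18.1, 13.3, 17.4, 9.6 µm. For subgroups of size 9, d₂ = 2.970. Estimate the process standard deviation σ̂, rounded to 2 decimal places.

R̄ = (9.5 + 10.3 + 18.1 + 13.3 + 17.4 + 9.6) / 6 = 13.0333
σ̂ = R̄ / d₂ = 13.0333 / 2.970 = 4.3883

4.39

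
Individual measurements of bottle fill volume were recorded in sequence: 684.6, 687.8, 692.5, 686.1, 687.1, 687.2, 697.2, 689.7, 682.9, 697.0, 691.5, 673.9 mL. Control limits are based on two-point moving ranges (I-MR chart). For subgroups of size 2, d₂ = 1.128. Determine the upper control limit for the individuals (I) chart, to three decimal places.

706.718

X̄ = (684.6 + 687.8 + 692.5 + 686.1 + 687.1 + 687.2 + 697.2 + 689.7 + 682.9 + 697.0 + 691.5 + 673.9) / 12 = 688.1250
Moving ranges: 3.2, 4.7, 6.4, 1.0, 0.1, 10.0, 7.5, 6.8, 14.1, 5.5, 17.6; M̄R̄ = 76.9000 / 11 = 6.9909
UCL = X̄ + 3·M̄R̄/d₂ = 688.1250 + 3 × 6.9909 / 1.128 = 706.7178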